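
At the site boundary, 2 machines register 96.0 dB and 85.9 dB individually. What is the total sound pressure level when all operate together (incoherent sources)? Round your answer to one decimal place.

For uncorrelated sources the intensities add, so convert each level to linear form, sum, and take 10·log₁₀ of the total.
Σ 10^(L/10) = 10^(96.0/10) + 10^(85.9/10) = 4.370e+09.
L_total = 10·log₁₀(4.370e+09) = 96.40 dB.

96.4 dB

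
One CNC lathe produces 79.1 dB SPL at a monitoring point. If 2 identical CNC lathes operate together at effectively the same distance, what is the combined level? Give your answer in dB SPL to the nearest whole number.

82 dB SPL

L_total = L₁ + 10·log₁₀ N for N identical incoherent sources.
L_total = 79.1 + 10·log₁₀(2) = 79.1 + 3.010 = 82.11 dB SPL.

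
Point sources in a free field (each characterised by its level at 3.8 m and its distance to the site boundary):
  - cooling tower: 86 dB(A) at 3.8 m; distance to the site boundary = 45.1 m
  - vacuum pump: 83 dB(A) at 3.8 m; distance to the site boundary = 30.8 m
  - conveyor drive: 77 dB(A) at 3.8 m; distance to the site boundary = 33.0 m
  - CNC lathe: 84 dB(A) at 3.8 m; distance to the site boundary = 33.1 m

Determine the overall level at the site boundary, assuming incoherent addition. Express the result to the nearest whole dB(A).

70 dB(A)

Propagate each source to the receiver with L = L_ref − 20·log₁₀(r/r_ref), then add intensities.
cooling tower: 86 − 20·log₁₀(45.1/3.8) = 86 − 21.49 = 64.51 dB(A).
vacuum pump: 83 − 20·log₁₀(30.8/3.8) = 83 − 18.18 = 64.82 dB(A).
conveyor drive: 77 − 20·log₁₀(33.0/3.8) = 77 − 18.77 = 58.23 dB(A).
CNC lathe: 84 − 20·log₁₀(33.1/3.8) = 84 − 18.80 = 65.20 dB(A).
Σ 10^(L/10) = 9.839e+06 → L_total = 10·log₁₀(9.839e+06) = 69.93 dB(A).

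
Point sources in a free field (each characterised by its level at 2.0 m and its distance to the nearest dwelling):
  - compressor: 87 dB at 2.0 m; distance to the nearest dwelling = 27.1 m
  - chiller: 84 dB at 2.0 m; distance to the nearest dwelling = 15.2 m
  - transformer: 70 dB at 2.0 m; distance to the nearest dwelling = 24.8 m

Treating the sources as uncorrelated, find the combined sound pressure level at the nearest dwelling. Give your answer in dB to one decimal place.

68.5 dB

First find each source's level at the receiver (point-source: −20·log₁₀(r/r_ref)), then combine on an intensity basis.
compressor: 87 − 20·log₁₀(27.1/2.0) = 87 − 22.64 = 64.36 dB.
chiller: 84 − 20·log₁₀(15.2/2.0) = 84 − 17.62 = 66.38 dB.
transformer: 70 − 20·log₁₀(24.8/2.0) = 70 − 21.87 = 48.13 dB.
Σ 10^(L/10) = 7.144e+06 → L_total = 10·log₁₀(7.144e+06) = 68.54 dB.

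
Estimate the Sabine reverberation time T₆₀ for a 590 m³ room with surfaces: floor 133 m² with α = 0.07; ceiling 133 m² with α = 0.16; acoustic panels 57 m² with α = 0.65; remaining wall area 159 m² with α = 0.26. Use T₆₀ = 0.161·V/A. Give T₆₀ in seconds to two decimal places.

0.87 s

A = Σ Sᵢαᵢ = 133·0.07 + 133·0.16 + 57·0.65 + 159·0.26 = 108.98 m².
T₆₀ = 0.161 × 590 / 108.98 = 0.872 s.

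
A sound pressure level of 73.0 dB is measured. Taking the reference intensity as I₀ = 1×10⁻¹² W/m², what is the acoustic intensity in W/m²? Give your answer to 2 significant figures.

2.0e-05 W/m²

I = I₀·10^(L/10) = 10⁻¹² × 10^(73.0/10) = 10^(-4.700).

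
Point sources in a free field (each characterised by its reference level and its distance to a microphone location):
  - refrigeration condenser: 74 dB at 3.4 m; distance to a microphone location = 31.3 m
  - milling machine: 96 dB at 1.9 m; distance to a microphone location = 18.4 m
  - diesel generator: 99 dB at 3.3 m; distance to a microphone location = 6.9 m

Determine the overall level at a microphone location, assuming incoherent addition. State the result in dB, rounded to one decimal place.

92.7 dB

First find each source's level at the receiver (point-source: −20·log₁₀(r/r_ref)), then combine on an intensity basis.
refrigeration condenser: 74 − 20·log₁₀(31.3/3.4) = 74 − 19.28 = 54.72 dB.
milling machine: 96 − 20·log₁₀(18.4/1.9) = 96 − 19.72 = 76.28 dB.
diesel generator: 99 − 20·log₁₀(6.9/3.3) = 99 − 6.41 = 92.59 dB.
Σ 10^(L/10) = 1.860e+09 → L_total = 10·log₁₀(1.860e+09) = 92.69 dB.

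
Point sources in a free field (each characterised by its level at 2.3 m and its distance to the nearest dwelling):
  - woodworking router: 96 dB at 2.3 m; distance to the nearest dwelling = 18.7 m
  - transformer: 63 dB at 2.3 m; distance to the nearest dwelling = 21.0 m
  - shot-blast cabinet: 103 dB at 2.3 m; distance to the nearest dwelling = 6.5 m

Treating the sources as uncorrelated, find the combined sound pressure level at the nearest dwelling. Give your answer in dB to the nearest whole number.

94 dB

Propagate each source to the receiver with L = L_ref − 20·log₁₀(r/r_ref), then add intensities.
woodworking router: 96 − 20·log₁₀(18.7/2.3) = 96 − 18.20 = 77.80 dB.
transformer: 63 − 20·log₁₀(21.0/2.3) = 63 − 19.21 = 43.79 dB.
shot-blast cabinet: 103 − 20·log₁₀(6.5/2.3) = 103 − 9.02 = 93.98 dB.
Σ 10^(L/10) = 2.558e+09 → L_total = 10·log₁₀(2.558e+09) = 94.08 dB.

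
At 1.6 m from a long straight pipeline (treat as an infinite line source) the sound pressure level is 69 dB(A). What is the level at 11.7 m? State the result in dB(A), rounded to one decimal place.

Cylindrical spreading from a line source gives a 10·log₁₀(r₂/r₁) drop.
L₂ = 69 − 10·log₁₀(11.7/1.6) = 69 − 8.641 = 60.36 dB(A).

60.4 dB(A)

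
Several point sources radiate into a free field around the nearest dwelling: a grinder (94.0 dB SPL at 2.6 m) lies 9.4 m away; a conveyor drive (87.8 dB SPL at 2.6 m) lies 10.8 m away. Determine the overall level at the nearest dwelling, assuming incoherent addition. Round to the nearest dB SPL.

Propagate each source to the receiver with L = L_ref − 20·log₁₀(r/r_ref), then add intensities.
grinder: 94.0 − 20·log₁₀(9.4/2.6) = 94.0 − 11.16 = 82.84 dB SPL.
conveyor drive: 87.8 − 20·log₁₀(10.8/2.6) = 87.8 − 12.37 = 75.43 dB SPL.
Σ 10^(L/10) = 2.271e+08 → L_total = 10·log₁₀(2.271e+08) = 83.56 dB SPL.

84 dB SPL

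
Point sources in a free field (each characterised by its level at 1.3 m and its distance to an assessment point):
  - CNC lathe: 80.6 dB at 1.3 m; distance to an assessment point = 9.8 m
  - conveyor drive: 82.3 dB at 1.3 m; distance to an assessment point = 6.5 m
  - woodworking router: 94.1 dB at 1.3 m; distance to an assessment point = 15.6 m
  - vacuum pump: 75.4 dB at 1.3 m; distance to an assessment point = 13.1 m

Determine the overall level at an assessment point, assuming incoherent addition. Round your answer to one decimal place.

Apply inverse-square spreading to bring every level to the receiver, then sum 10^(L/10).
CNC lathe: 80.6 − 20·log₁₀(9.8/1.3) = 80.6 − 17.55 = 63.05 dB.
conveyor drive: 82.3 − 20·log₁₀(6.5/1.3) = 82.3 − 13.98 = 68.32 dB.
woodworking router: 94.1 − 20·log₁₀(15.6/1.3) = 94.1 − 21.58 = 72.52 dB.
vacuum pump: 75.4 − 20·log₁₀(13.1/1.3) = 75.4 − 20.07 = 55.33 dB.
Σ 10^(L/10) = 2.700e+07 → L_total = 10·log₁₀(2.700e+07) = 74.31 dB.

74.3 dB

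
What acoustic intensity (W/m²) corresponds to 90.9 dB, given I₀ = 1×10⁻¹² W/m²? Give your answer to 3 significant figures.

L = 10·log₁₀(I/I₀) ⇒ I = I₀·10^(L/10) = 10⁻¹² × 10^9.09.

0.00123 W/m²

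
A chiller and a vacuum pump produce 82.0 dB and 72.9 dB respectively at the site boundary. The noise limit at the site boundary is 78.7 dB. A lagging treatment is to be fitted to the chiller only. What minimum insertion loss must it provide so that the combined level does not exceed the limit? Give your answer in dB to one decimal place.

The untreated sources together contribute 10^(72.9/10) = 1.950e+07, i.e. 72.90 dB.
To meet 78.7 dB overall, the treated chiller may contribute at most 10^(78.7/10) − 1.950e+07 = 5.463e+07, i.e. 77.37 dB.
So the chiller must be reduced from 82.0 to 77.37 dB: IL = 4.63 dB.

4.6 dB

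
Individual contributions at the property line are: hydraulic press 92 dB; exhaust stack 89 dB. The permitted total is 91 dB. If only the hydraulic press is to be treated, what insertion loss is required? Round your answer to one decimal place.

The untreated sources together contribute 10^(89/10) = 7.943e+08, i.e. 89.00 dB.
To meet 91 dB overall, the treated hydraulic press may contribute at most 10^(91/10) − 7.943e+08 = 4.646e+08, i.e. 86.67 dB.
So the hydraulic press must be reduced from 92 to 86.67 dB: IL = 5.33 dB.

5.3 dB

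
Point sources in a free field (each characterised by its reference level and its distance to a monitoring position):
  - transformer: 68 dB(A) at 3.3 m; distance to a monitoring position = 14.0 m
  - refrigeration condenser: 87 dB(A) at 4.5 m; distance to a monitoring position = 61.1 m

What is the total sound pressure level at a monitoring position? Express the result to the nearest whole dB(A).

65 dB(A)

First find each source's level at the receiver (point-source: −20·log₁₀(r/r_ref)), then combine on an intensity basis.
transformer: 68 − 20·log₁₀(14.0/3.3) = 68 − 12.55 = 55.45 dB(A).
refrigeration condenser: 87 − 20·log₁₀(61.1/4.5) = 87 − 22.66 = 64.34 dB(A).
Σ 10^(L/10) = 3.069e+06 → L_total = 10·log₁₀(3.069e+06) = 64.87 dB(A).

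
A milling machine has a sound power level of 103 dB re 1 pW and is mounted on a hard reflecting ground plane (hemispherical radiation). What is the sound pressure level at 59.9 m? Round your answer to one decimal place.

The power spreads over a hemisphere of area 2π·r², so L_p = L_w − 10·log₁₀(2π·r²).
2π·r² = 2.254e+04 m², 10·log₁₀ of that is 43.530 dB.
L_p = 103 − 43.530 = 59.47 dB.

59.5 dB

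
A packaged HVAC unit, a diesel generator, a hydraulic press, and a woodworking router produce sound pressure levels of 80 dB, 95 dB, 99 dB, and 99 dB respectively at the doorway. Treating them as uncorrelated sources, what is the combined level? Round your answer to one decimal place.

Incoherent sources combine by intensity addition: L_total = 10·log₁₀(Σ 10^(L_i/10)).
Σ 10^(L/10) = 10^(80/10) + 10^(95/10) + 10^(99/10) + 10^(99/10) = 1.915e+10.
L_total = 10·log₁₀(1.915e+10) = 102.82 dB.

102.8 dB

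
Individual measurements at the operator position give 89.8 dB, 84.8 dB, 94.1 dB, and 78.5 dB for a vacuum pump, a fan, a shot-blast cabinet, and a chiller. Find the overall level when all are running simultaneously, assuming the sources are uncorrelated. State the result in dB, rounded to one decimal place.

Incoherent sources combine by intensity addition: L_total = 10·log₁₀(Σ 10^(L_i/10)).
Σ 10^(L/10) = 10^(89.8/10) + 10^(84.8/10) + 10^(94.1/10) + 10^(78.5/10) = 3.898e+09.
L_total = 10·log₁₀(3.898e+09) = 95.91 dB.

95.9 dB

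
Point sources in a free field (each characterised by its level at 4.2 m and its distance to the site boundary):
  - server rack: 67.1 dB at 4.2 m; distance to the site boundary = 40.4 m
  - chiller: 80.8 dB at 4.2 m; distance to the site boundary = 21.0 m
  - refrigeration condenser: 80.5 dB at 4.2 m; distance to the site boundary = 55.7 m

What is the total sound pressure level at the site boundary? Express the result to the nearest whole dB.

Propagate each source to the receiver with L = L_ref − 20·log₁₀(r/r_ref), then add intensities.
server rack: 67.1 − 20·log₁₀(40.4/4.2) = 67.1 − 19.66 = 47.44 dB.
chiller: 80.8 − 20·log₁₀(21.0/4.2) = 80.8 − 13.98 = 66.82 dB.
refrigeration condenser: 80.5 − 20·log₁₀(55.7/4.2) = 80.5 − 22.45 = 58.05 dB.
Σ 10^(L/10) = 5.502e+06 → L_total = 10·log₁₀(5.502e+06) = 67.41 dB.

67 dB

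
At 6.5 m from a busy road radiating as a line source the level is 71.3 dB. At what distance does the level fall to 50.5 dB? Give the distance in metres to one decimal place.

For a line source L₁ − L₂ = 10·log₁₀(r₂/r₁), so r₂ = r₁·10^((L₁−L₂)/10).
r₂ = 6.5·10^((71.3−50.5)/10) = 6.5·10^(20.8/10) = 781.47 m.

781.5 m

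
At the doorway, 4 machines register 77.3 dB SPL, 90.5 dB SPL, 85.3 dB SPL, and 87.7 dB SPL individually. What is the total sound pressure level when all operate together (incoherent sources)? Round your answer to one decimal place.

93.2 dB SPL

For uncorrelated sources the intensities add, so convert each level to linear form, sum, and take 10·log₁₀ of the total.
Σ 10^(L/10) = 10^(77.3/10) + 10^(90.5/10) + 10^(85.3/10) + 10^(87.7/10) = 2.103e+09.
L_total = 10·log₁₀(2.103e+09) = 93.23 dB SPL.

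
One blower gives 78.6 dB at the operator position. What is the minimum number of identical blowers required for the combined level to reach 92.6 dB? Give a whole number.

26

N identical sources give L₁ + 10·log₁₀ N, so require 10·log₁₀ N ≥ 92.6 − 78.6 = 14.0 dB.
N ≥ 10^(14.0/10) = 25.119, so N = 26.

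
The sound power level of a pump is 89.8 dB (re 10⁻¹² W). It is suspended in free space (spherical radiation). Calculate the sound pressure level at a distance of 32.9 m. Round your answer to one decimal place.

48.5 dB

Free-field spherical radiation: L_p = L_w − 10·log₁₀(4π·r²), r = 32.9 m.
4π·r² = 1.36e+04 m², 10·log₁₀ of that is 41.336 dB.
L_p = 89.8 − 41.336 = 48.46 dB.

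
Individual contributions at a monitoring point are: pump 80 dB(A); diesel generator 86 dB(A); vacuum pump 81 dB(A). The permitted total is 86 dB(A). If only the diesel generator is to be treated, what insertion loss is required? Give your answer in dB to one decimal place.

3.6 dB

Everything except the diesel generator sums to 10^(80/10) + 10^(81/10) = 2.259e+08 in linear terms, 83.54 dB(A).
To meet 86 dB(A) overall, the treated diesel generator may contribute at most 10^(86/10) − 2.259e+08 = 1.722e+08, i.e. 82.36 dB(A).
Required insertion loss = 86 − 82.36 = 3.64 dB.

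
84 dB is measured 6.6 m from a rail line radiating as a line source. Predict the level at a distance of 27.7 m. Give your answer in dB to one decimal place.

Cylindrical spreading from a line source gives a 10·log₁₀(r₂/r₁) drop.
L₂ = 84 − 10·log₁₀(27.7/6.6) = 84 − 6.229 = 77.77 dB.

77.8 dB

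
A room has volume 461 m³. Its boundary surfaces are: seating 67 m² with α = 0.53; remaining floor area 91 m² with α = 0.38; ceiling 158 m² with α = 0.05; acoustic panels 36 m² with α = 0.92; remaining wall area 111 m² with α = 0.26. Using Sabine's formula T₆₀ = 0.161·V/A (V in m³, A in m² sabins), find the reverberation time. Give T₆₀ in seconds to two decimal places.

A = Σ Sᵢαᵢ = 67·0.53 + 91·0.38 + 158·0.05 + 36·0.92 + 111·0.26 = 139.97 m².
T₆₀ = 0.161 × 461 / 139.97 = 0.530 s.

0.53 s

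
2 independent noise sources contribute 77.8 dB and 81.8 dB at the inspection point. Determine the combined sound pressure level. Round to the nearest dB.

83 dB

Incoherent sources combine by intensity addition: L_total = 10·log₁₀(Σ 10^(L_i/10)).
Σ 10^(L/10) = 10^(77.8/10) + 10^(81.8/10) = 2.116e+08.
L_total = 10·log₁₀(2.116e+08) = 83.26 dB.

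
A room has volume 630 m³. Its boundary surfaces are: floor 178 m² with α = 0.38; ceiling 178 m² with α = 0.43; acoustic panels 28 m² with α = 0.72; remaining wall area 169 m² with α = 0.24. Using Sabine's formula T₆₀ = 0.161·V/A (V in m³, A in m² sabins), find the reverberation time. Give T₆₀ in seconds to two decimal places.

0.50 s

A = Σ Sᵢαᵢ = 178·0.38 + 178·0.43 + 28·0.72 + 169·0.24 = 204.90 m².
T₆₀ = 0.161 × 630 / 204.90 = 0.495 s.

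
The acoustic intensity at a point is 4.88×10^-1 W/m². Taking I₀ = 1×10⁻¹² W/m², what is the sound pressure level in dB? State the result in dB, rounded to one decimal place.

Dividing by I₀ shifts the exponent by 12: I/I₀ = 4.88×10^11.
L = 10·(0.6884 + 11) = 116.88 dB.

116.9 dB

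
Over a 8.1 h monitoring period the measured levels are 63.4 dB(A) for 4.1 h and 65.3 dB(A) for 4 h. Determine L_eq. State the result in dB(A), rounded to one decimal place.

64.4 dB(A)

L_eq = 10·log₁₀[(1/T)·Σ tᵢ·10^(Lᵢ/10)] with T = 8.1 h.
Σ tᵢ·10^(Lᵢ/10) = 4.1·10^(63.4/10) + 4·10^(65.3/10) = 2.252e+07.
L_eq = 10·log₁₀(2.252e+07/8.1) = 64.44 dB(A).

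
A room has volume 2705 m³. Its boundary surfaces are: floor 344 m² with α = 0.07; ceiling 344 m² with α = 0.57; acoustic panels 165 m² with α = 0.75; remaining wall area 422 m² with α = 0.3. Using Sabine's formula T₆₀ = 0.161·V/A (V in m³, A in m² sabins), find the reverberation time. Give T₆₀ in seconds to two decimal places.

0.93 s

Summing Sᵢαᵢ: 344·0.07 + 344·0.57 + 165·0.75 + 422·0.3 = 470.51 m².
T₆₀ = 0.161 × 2705 / 470.51 = 0.926 s.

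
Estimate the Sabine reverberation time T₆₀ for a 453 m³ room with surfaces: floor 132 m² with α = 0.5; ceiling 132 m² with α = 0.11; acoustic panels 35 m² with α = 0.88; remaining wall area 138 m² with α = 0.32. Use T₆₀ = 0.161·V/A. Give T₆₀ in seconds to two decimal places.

Summing Sᵢαᵢ: 132·0.5 + 132·0.11 + 35·0.88 + 138·0.32 = 155.48 m².
T₆₀ = 0.161·V/A = 0.161·453/155.48 = 0.469 s.

0.47 s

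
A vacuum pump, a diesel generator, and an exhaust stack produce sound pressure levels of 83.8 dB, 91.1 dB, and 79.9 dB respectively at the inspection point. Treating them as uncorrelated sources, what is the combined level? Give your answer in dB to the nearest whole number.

92 dB

Incoherent sources combine by intensity addition: L_total = 10·log₁₀(Σ 10^(L_i/10)).
Σ 10^(L/10) = 10^(83.8/10) + 10^(91.1/10) + 10^(79.9/10) = 1.626e+09.
L_total = 10·log₁₀(1.626e+09) = 92.11 dB.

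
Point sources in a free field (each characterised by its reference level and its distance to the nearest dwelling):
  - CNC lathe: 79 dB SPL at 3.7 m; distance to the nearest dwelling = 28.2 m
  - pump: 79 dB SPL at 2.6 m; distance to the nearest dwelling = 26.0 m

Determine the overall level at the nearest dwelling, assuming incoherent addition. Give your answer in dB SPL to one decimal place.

63.3 dB SPL

Apply inverse-square spreading to bring every level to the receiver, then sum 10^(L/10).
CNC lathe: 79 − 20·log₁₀(28.2/3.7) = 79 − 17.64 = 61.36 dB SPL.
pump: 79 − 20·log₁₀(26.0/2.6) = 79 − 20.00 = 59.00 dB SPL.
Σ 10^(L/10) = 2.162e+06 → L_total = 10·log₁₀(2.162e+06) = 63.35 dB SPL.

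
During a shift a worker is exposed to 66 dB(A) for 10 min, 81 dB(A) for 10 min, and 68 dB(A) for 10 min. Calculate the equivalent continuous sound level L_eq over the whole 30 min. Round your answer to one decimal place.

76.6 dB(A)

Weight each interval's intensity by its duration and average over T = 30 min:
Σ tᵢ·10^(Lᵢ/10) = 10·10^(66/10) + 10·10^(81/10) + 10·10^(68/10) = 1.362e+09.
L_eq = 10·log₁₀(1.362e+09/30) = 76.57 dB(A).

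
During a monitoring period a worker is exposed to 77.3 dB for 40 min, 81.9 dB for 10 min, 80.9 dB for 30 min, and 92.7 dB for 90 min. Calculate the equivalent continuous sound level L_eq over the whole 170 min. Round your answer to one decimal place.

Weight each interval's intensity by its duration and average over T = 170 min:
Σ tᵢ·10^(Lᵢ/10) = 40·10^(77.3/10) + 10·10^(81.9/10) + 30·10^(80.9/10) + 90·10^(92.7/10) = 1.750e+11.
L_eq = 10·log₁₀(1.750e+11/170) = 90.13 dB.

90.1 dB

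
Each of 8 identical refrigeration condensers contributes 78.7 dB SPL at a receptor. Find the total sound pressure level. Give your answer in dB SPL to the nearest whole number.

N identical incoherent sources raise the level by 10·log₁₀ N.
L_total = 78.7 + 10·log₁₀(8) = 78.7 + 9.031 = 87.73 dB SPL.

88 dB SPL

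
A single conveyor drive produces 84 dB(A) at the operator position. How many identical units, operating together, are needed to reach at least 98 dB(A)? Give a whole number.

26

The shortfall is 98 − 84 = 14.0 dB, and N units add 10·log₁₀ N, so need 10·log₁₀ N ≥ 14.0.
N ≥ 10^(14.0/10) = 25.119, so N = 26.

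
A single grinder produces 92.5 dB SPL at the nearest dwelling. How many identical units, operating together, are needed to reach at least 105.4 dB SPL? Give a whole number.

20

Need L₁ + 10·log₁₀ N ≥ 105.4, i.e. log₁₀ N ≥ 1.29.
N ≥ 10^(12.9/10) = 19.498, so N = 20.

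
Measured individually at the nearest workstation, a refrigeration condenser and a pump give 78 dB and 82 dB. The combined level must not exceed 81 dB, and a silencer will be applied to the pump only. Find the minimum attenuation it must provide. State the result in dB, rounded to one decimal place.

4.0 dB

Fixed contribution from the other source: Σ 10^(L/10) = 10^(78/10) = 6.310e+07 (78.00 dB).
The limit corresponds to 10^(81/10) = 1.259e+08; subtracting the fixed part leaves 6.280e+07 for the pump, i.e. 77.98 dB.
Required insertion loss = 82 − 77.98 = 4.02 dB.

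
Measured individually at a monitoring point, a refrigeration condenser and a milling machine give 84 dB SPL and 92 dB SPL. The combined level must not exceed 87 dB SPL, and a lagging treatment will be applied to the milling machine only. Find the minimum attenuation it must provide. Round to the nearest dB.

Everything except the milling machine sums to 10^(84/10) = 2.512e+08 in linear terms, 84.00 dB SPL.
To meet 87 dB SPL overall, the treated milling machine may contribute at most 10^(87/10) − 2.512e+08 = 2.500e+08, i.e. 83.98 dB SPL.
Required insertion loss = 92 − 83.98 = 8.02 dB.

8 dB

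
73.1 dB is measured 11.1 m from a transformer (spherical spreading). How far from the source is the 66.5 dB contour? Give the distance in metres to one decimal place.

For a point source L₁ − L₂ = 20·log₁₀(r₂/r₁), so r₂ = r₁·10^((L₁−L₂)/20).
r₂ = 11.1·10^((73.1−66.5)/20) = 11.1·10^(6.6/20) = 23.73 m.

23.7 m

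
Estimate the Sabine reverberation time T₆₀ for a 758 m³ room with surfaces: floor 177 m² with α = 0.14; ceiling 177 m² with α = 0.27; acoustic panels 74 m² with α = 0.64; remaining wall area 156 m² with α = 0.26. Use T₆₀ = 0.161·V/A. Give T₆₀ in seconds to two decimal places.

0.76 s

Summing Sᵢαᵢ: 177·0.14 + 177·0.27 + 74·0.64 + 156·0.26 = 160.49 m².
T₆₀ = 0.161 × 758 / 160.49 = 0.760 s.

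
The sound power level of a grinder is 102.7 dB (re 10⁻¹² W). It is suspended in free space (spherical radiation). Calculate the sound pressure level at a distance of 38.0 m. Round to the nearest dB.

60 dB

L_p = L_w − 10·log₁₀(4π·r²) with r = 38.0 m.
4π·r² = 1.815e+04 m², 10·log₁₀ of that is 42.588 dB.
L_p = 102.7 − 42.588 = 60.11 dB.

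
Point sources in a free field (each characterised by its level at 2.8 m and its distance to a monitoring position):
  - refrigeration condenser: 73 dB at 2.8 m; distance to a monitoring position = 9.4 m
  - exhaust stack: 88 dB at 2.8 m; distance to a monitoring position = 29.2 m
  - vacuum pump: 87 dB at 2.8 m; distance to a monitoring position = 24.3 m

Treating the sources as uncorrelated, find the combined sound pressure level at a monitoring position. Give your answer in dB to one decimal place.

Apply inverse-square spreading to bring every level to the receiver, then sum 10^(L/10).
refrigeration condenser: 73 − 20·log₁₀(9.4/2.8) = 73 − 10.52 = 62.48 dB.
exhaust stack: 88 − 20·log₁₀(29.2/2.8) = 88 − 20.36 = 67.64 dB.
vacuum pump: 87 − 20·log₁₀(24.3/2.8) = 87 − 18.77 = 68.23 dB.
Σ 10^(L/10) = 1.423e+07 → L_total = 10·log₁₀(1.423e+07) = 71.53 dB.

71.5 dB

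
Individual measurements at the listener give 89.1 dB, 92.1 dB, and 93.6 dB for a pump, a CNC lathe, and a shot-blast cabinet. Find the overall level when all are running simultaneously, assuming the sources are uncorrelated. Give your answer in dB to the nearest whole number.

97 dB

For uncorrelated sources the intensities add, so convert each level to linear form, sum, and take 10·log₁₀ of the total.
Σ 10^(L/10) = 10^(89.1/10) + 10^(92.1/10) + 10^(93.6/10) = 4.726e+09.
L_total = 10·log₁₀(4.726e+09) = 96.74 dB.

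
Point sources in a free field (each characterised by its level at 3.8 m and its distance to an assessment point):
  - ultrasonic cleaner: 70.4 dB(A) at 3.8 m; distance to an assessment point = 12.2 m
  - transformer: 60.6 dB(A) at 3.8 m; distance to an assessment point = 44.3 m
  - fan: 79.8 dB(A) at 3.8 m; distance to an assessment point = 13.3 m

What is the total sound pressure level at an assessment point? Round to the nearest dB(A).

Apply inverse-square spreading to bring every level to the receiver, then sum 10^(L/10).
ultrasonic cleaner: 70.4 − 20·log₁₀(12.2/3.8) = 70.4 − 10.13 = 60.27 dB(A).
transformer: 60.6 − 20·log₁₀(44.3/3.8) = 60.6 − 21.33 = 39.27 dB(A).
fan: 79.8 − 20·log₁₀(13.3/3.8) = 79.8 − 10.88 = 68.92 dB(A).
Σ 10^(L/10) = 8.868e+06 → L_total = 10·log₁₀(8.868e+06) = 69.48 dB(A).

69 dB(A)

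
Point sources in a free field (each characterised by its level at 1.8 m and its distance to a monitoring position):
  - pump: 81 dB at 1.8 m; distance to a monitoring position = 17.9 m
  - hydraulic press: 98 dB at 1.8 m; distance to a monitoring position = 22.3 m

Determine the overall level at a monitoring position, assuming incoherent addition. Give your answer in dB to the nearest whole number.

76 dB

First find each source's level at the receiver (point-source: −20·log₁₀(r/r_ref)), then combine on an intensity basis.
pump: 81 − 20·log₁₀(17.9/1.8) = 81 − 19.95 = 61.05 dB.
hydraulic press: 98 − 20·log₁₀(22.3/1.8) = 98 − 21.86 = 76.14 dB.
Σ 10^(L/10) = 4.238e+07 → L_total = 10·log₁₀(4.238e+07) = 76.27 dB.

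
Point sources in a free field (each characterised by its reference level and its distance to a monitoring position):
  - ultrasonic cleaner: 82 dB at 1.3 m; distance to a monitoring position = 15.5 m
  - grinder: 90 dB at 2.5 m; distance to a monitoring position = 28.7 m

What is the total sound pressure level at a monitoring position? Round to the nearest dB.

First find each source's level at the receiver (point-source: −20·log₁₀(r/r_ref)), then combine on an intensity basis.
ultrasonic cleaner: 82 − 20·log₁₀(15.5/1.3) = 82 − 21.53 = 60.47 dB.
grinder: 90 − 20·log₁₀(28.7/2.5) = 90 − 21.20 = 68.80 dB.
Σ 10^(L/10) = 8.703e+06 → L_total = 10·log₁₀(8.703e+06) = 69.40 dB.

69 dB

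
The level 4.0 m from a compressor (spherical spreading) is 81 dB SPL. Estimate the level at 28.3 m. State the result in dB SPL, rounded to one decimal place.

Spherical spreading from a point source gives a 20·log₁₀(r₂/r₁) drop.
L₂ = 81 − 20·log₁₀(28.3/4.0) = 81 − 16.995 = 64.01 dB SPL.

64.0 dB SPL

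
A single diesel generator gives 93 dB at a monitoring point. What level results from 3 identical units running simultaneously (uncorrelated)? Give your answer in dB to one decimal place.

97.8 dB

With 3 equal, uncorrelated contributions the intensity is 3× that of one unit, giving a rise of 10·log₁₀ 3.
L_total = 93 + 10·log₁₀(3) = 93 + 4.771 = 97.77 dB.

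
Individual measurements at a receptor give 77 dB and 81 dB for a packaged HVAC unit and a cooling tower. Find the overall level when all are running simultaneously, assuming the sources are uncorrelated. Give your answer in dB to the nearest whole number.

82 dB

For uncorrelated sources the intensities add, so convert each level to linear form, sum, and take 10·log₁₀ of the total.
Σ 10^(L/10) = 10^(77/10) + 10^(81/10) = 1.760e+08.
L_total = 10·log₁₀(1.760e+08) = 82.46 dB.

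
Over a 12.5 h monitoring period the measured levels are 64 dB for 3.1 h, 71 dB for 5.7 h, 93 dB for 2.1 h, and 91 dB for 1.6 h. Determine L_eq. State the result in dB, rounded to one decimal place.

87.0 dB

The energy average is taken in the linear domain: L_eq = 10·log₁₀[(Σ tᵢ·10^(Lᵢ/10))/T], T = 12.5 h.
Σ tᵢ·10^(Lᵢ/10) = 3.1·10^(64/10) + 5.7·10^(71/10) + 2.1·10^(93/10) + 1.6·10^(91/10) = 6.284e+09.
L_eq = 10·log₁₀(6.284e+09/12.5) = 87.01 dB.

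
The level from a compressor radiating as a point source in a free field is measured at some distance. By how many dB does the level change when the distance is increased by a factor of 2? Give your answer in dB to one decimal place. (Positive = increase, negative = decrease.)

Point-source spreading: ΔL = −20·log₁₀(r₂/r₁).
ΔL = −20·log₁₀(2) = -6.02 dB.

-6.0 dB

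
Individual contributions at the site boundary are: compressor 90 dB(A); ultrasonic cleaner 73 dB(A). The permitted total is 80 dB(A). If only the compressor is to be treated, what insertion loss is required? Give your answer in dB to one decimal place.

11.0 dB

The untreated sources together contribute 10^(73/10) = 1.995e+07, i.e. 73.00 dB(A).
The limit corresponds to 10^(80/10) = 1.000e+08; subtracting the fixed part leaves 8.005e+07 for the compressor, i.e. 79.03 dB(A).
Required insertion loss = 90 − 79.03 = 10.97 dB.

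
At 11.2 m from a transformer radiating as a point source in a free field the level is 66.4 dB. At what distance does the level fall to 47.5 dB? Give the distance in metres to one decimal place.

98.7 m

For a point source L₁ − L₂ = 20·log₁₀(r₂/r₁), so r₂ = r₁·10^((L₁−L₂)/20).
r₂ = 11.2·10^((66.4−47.5)/20) = 11.2·10^(18.9/20) = 98.68 m.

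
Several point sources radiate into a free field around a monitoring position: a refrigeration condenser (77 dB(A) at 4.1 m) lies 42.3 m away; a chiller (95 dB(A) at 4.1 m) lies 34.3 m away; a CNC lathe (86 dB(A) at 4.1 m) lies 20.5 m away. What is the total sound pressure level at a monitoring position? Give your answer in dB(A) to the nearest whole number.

78 dB(A)

Apply inverse-square spreading to bring every level to the receiver, then sum 10^(L/10).
refrigeration condenser: 77 − 20·log₁₀(42.3/4.1) = 77 − 20.27 = 56.73 dB(A).
chiller: 95 − 20·log₁₀(34.3/4.1) = 95 − 18.45 = 76.55 dB(A).
CNC lathe: 86 − 20·log₁₀(20.5/4.1) = 86 − 13.98 = 72.02 dB(A).
Σ 10^(L/10) = 6.158e+07 → L_total = 10·log₁₀(6.158e+07) = 77.89 dB(A).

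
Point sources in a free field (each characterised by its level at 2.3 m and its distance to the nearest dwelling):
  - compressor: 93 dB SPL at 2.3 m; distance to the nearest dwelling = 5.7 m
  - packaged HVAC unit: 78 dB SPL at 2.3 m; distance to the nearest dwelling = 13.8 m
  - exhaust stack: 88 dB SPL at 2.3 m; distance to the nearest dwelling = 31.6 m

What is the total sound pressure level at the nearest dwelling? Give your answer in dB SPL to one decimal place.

First find each source's level at the receiver (point-source: −20·log₁₀(r/r_ref)), then combine on an intensity basis.
compressor: 93 − 20·log₁₀(5.7/2.3) = 93 − 7.88 = 85.12 dB SPL.
packaged HVAC unit: 78 − 20·log₁₀(13.8/2.3) = 78 − 15.56 = 62.44 dB SPL.
exhaust stack: 88 − 20·log₁₀(31.6/2.3) = 88 − 22.76 = 65.24 dB SPL.
Σ 10^(L/10) = 3.300e+08 → L_total = 10·log₁₀(3.300e+08) = 85.18 dB SPL.

85.2 dB SPL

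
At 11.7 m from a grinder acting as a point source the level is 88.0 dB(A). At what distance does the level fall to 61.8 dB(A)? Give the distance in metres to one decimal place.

Point-source spreading drops the level by 20·log₁₀(r₂/r₁); inverting, r₂/r₁ = 10^(ΔL/20).
r₂ = 11.7·10^((88.0−61.8)/20) = 11.7·10^(26.2/20) = 238.88 m.

238.9 m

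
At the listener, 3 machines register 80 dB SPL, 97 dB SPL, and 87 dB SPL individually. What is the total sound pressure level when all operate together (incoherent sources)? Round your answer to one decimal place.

97.5 dB SPL

Incoherent sources combine by intensity addition: L_total = 10·log₁₀(Σ 10^(L_i/10)).
Σ 10^(L/10) = 10^(80/10) + 10^(97/10) + 10^(87/10) = 5.613e+09.
L_total = 10·log₁₀(5.613e+09) = 97.49 dB SPL.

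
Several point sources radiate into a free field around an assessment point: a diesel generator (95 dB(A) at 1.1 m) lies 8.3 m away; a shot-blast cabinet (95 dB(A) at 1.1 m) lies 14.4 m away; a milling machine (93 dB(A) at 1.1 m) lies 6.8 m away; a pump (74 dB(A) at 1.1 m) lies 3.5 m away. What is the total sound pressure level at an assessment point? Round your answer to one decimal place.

First find each source's level at the receiver (point-source: −20·log₁₀(r/r_ref)), then combine on an intensity basis.
diesel generator: 95 − 20·log₁₀(8.3/1.1) = 95 − 17.55 = 77.45 dB(A).
shot-blast cabinet: 95 − 20·log₁₀(14.4/1.1) = 95 − 22.34 = 72.66 dB(A).
milling machine: 93 − 20·log₁₀(6.8/1.1) = 93 − 15.82 = 77.18 dB(A).
pump: 74 − 20·log₁₀(3.5/1.1) = 74 − 10.05 = 63.95 dB(A).
Σ 10^(L/10) = 1.287e+08 → L_total = 10·log₁₀(1.287e+08) = 81.10 dB(A).

81.1 dB(A)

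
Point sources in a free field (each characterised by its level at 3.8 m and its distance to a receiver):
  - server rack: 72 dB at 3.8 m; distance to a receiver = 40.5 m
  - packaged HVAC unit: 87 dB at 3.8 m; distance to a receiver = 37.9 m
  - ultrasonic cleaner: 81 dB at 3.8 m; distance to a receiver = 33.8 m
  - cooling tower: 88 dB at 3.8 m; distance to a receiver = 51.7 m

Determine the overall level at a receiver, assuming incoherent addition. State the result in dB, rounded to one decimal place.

70.1 dB

First find each source's level at the receiver (point-source: −20·log₁₀(r/r_ref)), then combine on an intensity basis.
server rack: 72 − 20·log₁₀(40.5/3.8) = 72 − 20.55 = 51.45 dB.
packaged HVAC unit: 87 − 20·log₁₀(37.9/3.8) = 87 − 19.98 = 67.02 dB.
ultrasonic cleaner: 81 − 20·log₁₀(33.8/3.8) = 81 − 18.98 = 62.02 dB.
cooling tower: 88 − 20·log₁₀(51.7/3.8) = 88 − 22.67 = 65.33 dB.
Σ 10^(L/10) = 1.018e+07 → L_total = 10·log₁₀(1.018e+07) = 70.08 dB.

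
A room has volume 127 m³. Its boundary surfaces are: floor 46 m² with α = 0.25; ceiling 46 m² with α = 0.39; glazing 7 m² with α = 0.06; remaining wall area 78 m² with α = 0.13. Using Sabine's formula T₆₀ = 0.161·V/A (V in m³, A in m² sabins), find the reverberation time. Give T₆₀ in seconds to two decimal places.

0.51 s

Summing Sᵢαᵢ: 46·0.25 + 46·0.39 + 7·0.06 + 78·0.13 = 40.00 m².
T₆₀ = 0.161 × 127 / 40.00 = 0.511 s.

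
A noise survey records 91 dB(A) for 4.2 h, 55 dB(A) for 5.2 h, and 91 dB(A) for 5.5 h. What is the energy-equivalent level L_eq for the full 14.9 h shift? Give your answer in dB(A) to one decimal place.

The energy average is taken in the linear domain: L_eq = 10·log₁₀[(Σ tᵢ·10^(Lᵢ/10))/T], T = 14.9 h.
Σ tᵢ·10^(Lᵢ/10) = 4.2·10^(91/10) + 5.2·10^(55/10) + 5.5·10^(91/10) = 1.221e+10.
L_eq = 10·log₁₀(1.221e+10/14.9) = 89.14 dB(A).

89.1 dB(A)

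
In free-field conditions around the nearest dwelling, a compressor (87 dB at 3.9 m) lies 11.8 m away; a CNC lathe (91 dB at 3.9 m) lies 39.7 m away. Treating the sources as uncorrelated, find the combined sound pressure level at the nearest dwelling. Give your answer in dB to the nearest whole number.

78 dB

Apply inverse-square spreading to bring every level to the receiver, then sum 10^(L/10).
compressor: 87 − 20·log₁₀(11.8/3.9) = 87 − 9.62 = 77.38 dB.
CNC lathe: 91 − 20·log₁₀(39.7/3.9) = 91 − 20.15 = 70.85 dB.
Σ 10^(L/10) = 6.690e+07 → L_total = 10·log₁₀(6.690e+07) = 78.25 dB.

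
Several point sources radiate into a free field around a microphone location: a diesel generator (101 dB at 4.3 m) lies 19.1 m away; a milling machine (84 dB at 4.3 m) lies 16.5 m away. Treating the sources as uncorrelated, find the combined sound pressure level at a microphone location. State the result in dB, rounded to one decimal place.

Propagate each source to the receiver with L = L_ref − 20·log₁₀(r/r_ref), then add intensities.
diesel generator: 101 − 20·log₁₀(19.1/4.3) = 101 − 12.95 = 88.05 dB.
milling machine: 84 − 20·log₁₀(16.5/4.3) = 84 − 11.68 = 72.32 dB.
Σ 10^(L/10) = 6.551e+08 → L_total = 10·log₁₀(6.551e+08) = 88.16 dB.

88.2 dB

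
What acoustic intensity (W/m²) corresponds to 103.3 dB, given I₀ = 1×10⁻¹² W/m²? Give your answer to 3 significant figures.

I/I₀ = 10^(103.3/10) = 2.138e+10, so I = 2.138e+10 × 10⁻¹² W/m².

0.0214 W/m²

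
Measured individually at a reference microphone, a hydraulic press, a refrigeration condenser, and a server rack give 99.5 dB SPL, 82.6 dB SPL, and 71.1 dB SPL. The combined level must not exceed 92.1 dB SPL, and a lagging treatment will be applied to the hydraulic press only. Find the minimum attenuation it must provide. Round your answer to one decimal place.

The untreated sources together contribute 10^(82.6/10) + 10^(71.1/10) = 1.949e+08, i.e. 82.90 dB SPL.
To meet 92.1 dB SPL overall, the treated hydraulic press may contribute at most 10^(92.1/10) − 1.949e+08 = 1.427e+09, i.e. 91.54 dB SPL.
Required insertion loss = 99.5 − 91.54 = 7.96 dB.

8.0 dB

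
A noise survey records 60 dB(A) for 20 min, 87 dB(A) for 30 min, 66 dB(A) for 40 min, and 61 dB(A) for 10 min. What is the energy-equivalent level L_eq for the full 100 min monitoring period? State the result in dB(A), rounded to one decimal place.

Weight each interval's intensity by its duration and average over T = 100 min:
Σ tᵢ·10^(Lᵢ/10) = 20·10^(60/10) + 30·10^(87/10) + 40·10^(66/10) + 10·10^(61/10) = 1.523e+10.
L_eq = 10·log₁₀(1.523e+10/100) = 81.83 dB(A).

81.8 dB(A)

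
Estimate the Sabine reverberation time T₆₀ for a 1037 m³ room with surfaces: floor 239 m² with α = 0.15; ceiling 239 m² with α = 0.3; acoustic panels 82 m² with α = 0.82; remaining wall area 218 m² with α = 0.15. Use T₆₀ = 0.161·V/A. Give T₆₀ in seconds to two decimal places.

0.80 s

A = Σ Sᵢαᵢ = 239·0.15 + 239·0.3 + 82·0.82 + 218·0.15 = 207.49 m².
T₆₀ = 0.161·V/A = 0.161·1037/207.49 = 0.805 s.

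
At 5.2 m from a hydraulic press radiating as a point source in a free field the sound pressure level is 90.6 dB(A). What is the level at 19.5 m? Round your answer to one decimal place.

79.1 dB(A)

Spherical spreading from a point source gives a 20·log₁₀(r₂/r₁) drop.
L₂ = 90.6 − 20·log₁₀(19.5/5.2) = 90.6 − 11.481 = 79.12 dB(A).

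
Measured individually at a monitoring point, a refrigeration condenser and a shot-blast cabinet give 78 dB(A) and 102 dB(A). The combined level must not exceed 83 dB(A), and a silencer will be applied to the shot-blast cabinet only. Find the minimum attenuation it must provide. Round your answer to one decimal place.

20.7 dB

Everything except the shot-blast cabinet sums to 10^(78/10) = 6.310e+07 in linear terms, 78.00 dB(A).
The limit corresponds to 10^(83/10) = 1.995e+08; subtracting the fixed part leaves 1.364e+08 for the shot-blast cabinet, i.e. 81.35 dB(A).
So the shot-blast cabinet must be reduced from 102 to 81.35 dB(A): IL = 20.65 dB.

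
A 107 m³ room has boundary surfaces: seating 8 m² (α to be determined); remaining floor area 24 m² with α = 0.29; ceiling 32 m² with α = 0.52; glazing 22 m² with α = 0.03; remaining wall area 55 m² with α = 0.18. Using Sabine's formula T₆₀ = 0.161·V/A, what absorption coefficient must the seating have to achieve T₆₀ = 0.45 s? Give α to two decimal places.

From T₆₀ = 0.161·V/A, the target T₆₀ = 0.45 s needs A = 0.161·107/0.45 = 38.28 m².
Absorption from the other surfaces = 24·0.29 + 32·0.52 + 22·0.03 + 55·0.18 = 34.16 m², so the seating must supply 4.12 m² over 8 m².
α = 4.12/8 = 0.515.

0.52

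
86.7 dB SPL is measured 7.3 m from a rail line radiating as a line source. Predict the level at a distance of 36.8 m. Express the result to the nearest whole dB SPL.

Line-source attenuation: ΔL = 10·log₁₀(r₂/r₁) = 10·log₁₀(36.8/7.3) = 7.025 dB.
L₂ = 86.7 − 10·log₁₀(36.8/7.3) = 86.7 − 7.025 = 79.67 dB SPL.

80 dB SPL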